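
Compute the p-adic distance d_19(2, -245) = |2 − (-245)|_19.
d_19(2, -245) = 1/19

Step 1 — x − y = 2 − (-245) = 247. Step 2 — v_19(247) = 1 (factor: 247 = (19^1 · 13); the sign does not affect v_p). Step 3 — |x − y|_19 = 19^{-1} = 1/19.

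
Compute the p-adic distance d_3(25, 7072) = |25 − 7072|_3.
d_3(25, 7072) = 1/243

Step 1 — x − y = 25 − 7072 = -7047. Step 2 — v_3(-7047) = 5 (factor: -7047 = −(3^5 · 29); the sign does not affect v_p). Step 3 — |x − y|_3 = 3^{-5} = 1/243.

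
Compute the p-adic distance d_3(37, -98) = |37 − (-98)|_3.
d_3(37, -98) = 1/27

Step 1 — x − y = 37 − (-98) = 135. Step 2 — v_3(135) = 3 (factor: 135 = (3^3 · 5); the sign does not affect v_p). Step 3 — |x − y|_3 = 3^{-3} = 1/27.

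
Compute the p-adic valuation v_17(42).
v_17(42) = 0

v_17(n) is the largest exponent k such that 17^k divides n. Factor out: 42 = 17^0 · 42. (Sign doesn't affect v_p.) So v_17(42) = 0.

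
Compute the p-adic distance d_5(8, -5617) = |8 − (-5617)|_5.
d_5(8, -5617) = 1/625

Step 1 — x − y = 8 − (-5617) = 5625. Step 2 — v_5(5625) = 4 (factor: 5625 = (5^4 · 9); the sign does not affect v_p). Step 3 — |x − y|_5 = 5^{-4} = 1/625.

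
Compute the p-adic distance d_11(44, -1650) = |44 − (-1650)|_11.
d_11(44, -1650) = 1/121

Step 1 — x − y = 44 − (-1650) = 1694. Step 2 — v_11(1694) = 2 (factor: 1694 = (11^2 · 14); the sign does not affect v_p). Step 3 — |x − y|_11 = 11^{-2} = 1/121.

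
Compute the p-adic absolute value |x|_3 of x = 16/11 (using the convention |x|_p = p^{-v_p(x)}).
|16/11|_3 = 1

Step 1 — compute v_3(x) by factoring powers of 3 out of the numerator and denominator: v_3(16/11) = 0. Step 2 — apply |x|_p = p^{-v_p(x)} = 3^{0} = 1.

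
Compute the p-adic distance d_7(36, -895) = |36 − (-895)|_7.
d_7(36, -895) = 1/49

Step 1 — x − y = 36 − (-895) = 931. Step 2 — v_7(931) = 2 (factor: 931 = (7^2 · 19); the sign does not affect v_p). Step 3 — |x − y|_7 = 7^{-2} = 1/49.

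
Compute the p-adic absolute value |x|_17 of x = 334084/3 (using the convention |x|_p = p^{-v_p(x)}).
|334084/3|_17 = 1/83521

Step 1 — compute v_17(x) by factoring powers of 17 out of the numerator and denominator: v_17(334084/3) = 4. Step 2 — apply |x|_p = p^{-v_p(x)} = 17^{-4} = 1/83521.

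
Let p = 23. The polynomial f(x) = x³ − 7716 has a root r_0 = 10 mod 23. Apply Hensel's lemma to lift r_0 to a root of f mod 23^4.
r_3 = 19422 (mod 279841)

Hensel: r_{i+1} = r_i − f(r_i)/f′(r_i) mod 23^{i+2}, where f′(x) = 3x². Iterate:
  r_0 = 10 (mod 23)
  r_1 = 378 (mod 529)
  r_2 = 7255 (mod 12167)
  r_3 = 19422 (mod 279841)
Final: r = 19422 with f(r) ≡ 0 mod 23^4.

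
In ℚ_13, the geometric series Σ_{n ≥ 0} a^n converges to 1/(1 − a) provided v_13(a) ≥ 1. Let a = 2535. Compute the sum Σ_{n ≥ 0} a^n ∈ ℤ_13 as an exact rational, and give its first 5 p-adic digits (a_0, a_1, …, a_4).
Σ a^n = 1/(1 − a) = -1/2534;  first 5 digits = (1, 0, 2, 1, 4)

v_13(a) = 2 ≥ 1, so the series converges in ℤ_13 to 1/(1 − a) = 1/(1 − 2535) = -1/2534. Expand this rational in ℤ_13: compute digits iteratively via d_i = x_i mod 13, x_{i+1} = (x_i − d_i)/13. The first 5 digits are (1, 0, 2, 1, 4).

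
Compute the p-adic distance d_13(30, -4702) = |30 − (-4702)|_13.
d_13(30, -4702) = 1/169

Step 1 — x − y = 30 − (-4702) = 4732. Step 2 — v_13(4732) = 2 (factor: 4732 = (13^2 · 28); the sign does not affect v_p). Step 3 — |x − y|_13 = 13^{-2} = 1/169.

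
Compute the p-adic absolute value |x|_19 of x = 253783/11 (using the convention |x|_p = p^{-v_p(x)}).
|253783/11|_19 = 1/6859

Step 1 — compute v_19(x) by factoring powers of 19 out of the numerator and denominator: v_19(253783/11) = 3. Step 2 — apply |x|_p = p^{-v_p(x)} = 19^{-3} = 1/6859.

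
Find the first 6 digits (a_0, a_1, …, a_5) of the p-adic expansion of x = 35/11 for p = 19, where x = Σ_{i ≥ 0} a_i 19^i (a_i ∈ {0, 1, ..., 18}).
(a_0, …, a_5) = (17, 1, 12, 8, 3, 5)

v_19(35/11) = 0 (numerator and denominator both coprime to 19), so x ∈ ℤ_19^×. Compute digits iteratively via a_i = x_i mod 19, x_{i+1} = (x_i − a_i)/19, with x_0 = x:
  x_0 = 35/11;  a_0 = 17;  x_1 = (x_0 − 17)/19 = -8/11
  x_1 = -8/11;  a_1 = 1;  x_2 = (x_1 − 1)/19 = -1/11
  x_2 = -1/11;  a_2 = 12;  x_3 = (x_2 − 12)/19 = -7/11
  x_3 = -7/11;  a_3 = 8;  x_4 = (x_3 − 8)/19 = -5/11
  x_4 = -5/11;  a_4 = 3;  x_5 = (x_4 − 3)/19 = -2/11
  x_5 = -2/11;  a_5 = 5;  x_6 = (x_5 − 5)/19 = -3/11
Digits: (17, 1, 12, 8, 3, 5).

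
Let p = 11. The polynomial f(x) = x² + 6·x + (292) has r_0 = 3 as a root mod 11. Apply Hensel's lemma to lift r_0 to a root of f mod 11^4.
r_3 = 9243 (mod 14641)

Hensel: r_{i+1} = r_i − f(r_i)·(f′(r_i))^{-1} mod 11^{i+2}, f′(x) = 2x + 6. Iterate:
  r_0 = 3 (mod 11)
  r_1 = 47 (mod 121)
  r_2 = 1257 (mod 1331)
  r_3 = 9243 (mod 14641)
Final: r = 9243 satisfies f(r) ≡ 0 mod 11^4.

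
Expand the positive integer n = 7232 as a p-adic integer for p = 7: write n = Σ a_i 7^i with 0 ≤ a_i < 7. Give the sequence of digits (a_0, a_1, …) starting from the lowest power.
(a_0, a_1, …) = (1, 4, 0, 0, 3)

Repeated division by 7 gives the digits low-to-high: 7232 = 1 + 4·7^1 + 3·7^4. Digit sequence: (1, 4, 0, 0, 3).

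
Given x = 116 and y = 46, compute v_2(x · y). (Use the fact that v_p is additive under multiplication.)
v_2(5336) = 3

v_p(x) = 2 (factor: 116 = 2^2 · 29); v_p(y) = 1 (factor: 46 = 2^1 · 23). Additivity: v_p(xy) = v_p(x) + v_p(y) = 2 + 1 = 3. (Direct check: xy = 5336 = 2^3 · (667).)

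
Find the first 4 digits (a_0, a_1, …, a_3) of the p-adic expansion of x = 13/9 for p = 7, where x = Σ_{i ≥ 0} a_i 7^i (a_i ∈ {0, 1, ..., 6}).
(a_0, …, a_3) = (3, 6, 3, 1)

v_7(13/9) = 0 (numerator and denominator both coprime to 7), so x ∈ ℤ_7^×. Compute digits iteratively via a_i = x_i mod 7, x_{i+1} = (x_i − a_i)/7, with x_0 = x:
  x_0 = 13/9;  a_0 = 3;  x_1 = (x_0 − 3)/7 = -2/9
  x_1 = -2/9;  a_1 = 6;  x_2 = (x_1 − 6)/7 = -8/9
  x_2 = -8/9;  a_2 = 3;  x_3 = (x_2 − 3)/7 = -5/9
  x_3 = -5/9;  a_3 = 1;  x_4 = (x_3 − 1)/7 = -2/9
Digits: (3, 6, 3, 1).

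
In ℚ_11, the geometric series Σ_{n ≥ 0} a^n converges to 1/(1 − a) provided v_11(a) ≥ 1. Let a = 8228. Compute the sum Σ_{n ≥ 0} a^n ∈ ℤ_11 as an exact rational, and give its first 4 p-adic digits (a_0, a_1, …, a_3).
Σ a^n = 1/(1 − a) = -1/8227;  first 4 digits = (1, 0, 2, 6)

v_11(a) = 2 ≥ 1, so the series converges in ℤ_11 to 1/(1 − a) = 1/(1 − 8228) = -1/8227. Expand this rational in ℤ_11: compute digits iteratively via d_i = x_i mod 11, x_{i+1} = (x_i − d_i)/11. The first 4 digits are (1, 0, 2, 6).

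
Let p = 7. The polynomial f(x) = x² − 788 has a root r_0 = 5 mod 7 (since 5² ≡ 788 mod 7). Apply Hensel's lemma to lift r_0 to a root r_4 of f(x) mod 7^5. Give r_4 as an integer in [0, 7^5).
r_4 = 9406 (mod 16807)

Hensel's recurrence: r_{i+1} = r_i − f(r_i)·(f′(r_i))^{-1} mod 7^{i+2}, with f′(x) = 2x. Iterate:
  r_0 = 5 (mod 7)
  r_1 = 47 (mod 49)
  r_2 = 145 (mod 343)
  r_3 = 2203 (mod 2401)
  r_4 = 9406 (mod 16807)
Final: r_4 = 9406, and one checks f(r_4) ≡ 0 mod 7^5.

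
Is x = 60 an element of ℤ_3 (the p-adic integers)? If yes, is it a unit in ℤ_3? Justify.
x ∈ ℤ_3 but not a unit; v_3(x) = 1 > 0

ℤ_3 = {x ∈ ℚ_3 : v_3(x) ≥ 0} and ℤ_3^× = {x ∈ ℤ_3 : v_3(x) = 0}. Here v_3(60) = v_3(num) − v_3(den) = 1; compare against these criteria.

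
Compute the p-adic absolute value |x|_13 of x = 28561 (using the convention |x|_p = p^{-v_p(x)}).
|28561|_13 = 1/28561

Step 1 — compute v_13(x) by factoring powers of 13 out of the numerator and denominator: v_13(28561) = 4. Step 2 — apply |x|_p = p^{-v_p(x)} = 13^{-4} = 1/28561.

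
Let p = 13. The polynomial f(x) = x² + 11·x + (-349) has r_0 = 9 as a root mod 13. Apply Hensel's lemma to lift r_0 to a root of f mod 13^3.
r_2 = 1530 (mod 2197)

Hensel: r_{i+1} = r_i − f(r_i)·(f′(r_i))^{-1} mod 13^{i+2}, f′(x) = 2x + 11. Iterate:
  r_0 = 9 (mod 13)
  r_1 = 9 (mod 169)
  r_2 = 1530 (mod 2197)
Final: r = 1530 satisfies f(r) ≡ 0 mod 13^3.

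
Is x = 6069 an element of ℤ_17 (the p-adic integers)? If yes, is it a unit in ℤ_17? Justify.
x ∈ ℤ_17 but not a unit; v_17(x) = 2 > 0

ℤ_17 = {x ∈ ℚ_17 : v_17(x) ≥ 0} and ℤ_17^× = {x ∈ ℤ_17 : v_17(x) = 0}. Here v_17(6069) = v_17(num) − v_17(den) = 2; compare against these criteria.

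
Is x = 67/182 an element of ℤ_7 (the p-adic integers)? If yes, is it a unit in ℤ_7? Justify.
x ∉ ℤ_7 (v_7(x) = -1 < 0)

ℤ_7 = {x ∈ ℚ_7 : v_7(x) ≥ 0} and ℤ_7^× = {x ∈ ℤ_7 : v_7(x) = 0}. Here v_7(67/182) = v_7(num) − v_7(den) = -1; compare against these criteria.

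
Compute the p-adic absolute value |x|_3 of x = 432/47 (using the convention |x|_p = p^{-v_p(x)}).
|432/47|_3 = 1/27

Step 1 — compute v_3(x) by factoring powers of 3 out of the numerator and denominator: v_3(432/47) = 3. Step 2 — apply |x|_p = p^{-v_p(x)} = 3^{-3} = 1/27.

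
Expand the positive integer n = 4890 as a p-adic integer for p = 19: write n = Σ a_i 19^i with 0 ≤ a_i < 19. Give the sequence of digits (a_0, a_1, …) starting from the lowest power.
(a_0, a_1, …) = (7, 10, 13)

Repeated division by 19 gives the digits low-to-high: 4890 = 7 + 10·19^1 + 13·19^2. Digit sequence: (7, 10, 13).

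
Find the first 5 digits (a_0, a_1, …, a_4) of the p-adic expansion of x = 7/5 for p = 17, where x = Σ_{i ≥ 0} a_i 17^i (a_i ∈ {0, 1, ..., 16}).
(a_0, …, a_4) = (15, 6, 3, 10, 13)

v_17(7/5) = 0 (numerator and denominator both coprime to 17), so x ∈ ℤ_17^×. Compute digits iteratively via a_i = x_i mod 17, x_{i+1} = (x_i − a_i)/17, with x_0 = x:
  x_0 = 7/5;  a_0 = 15;  x_1 = (x_0 − 15)/17 = -4/5
  x_1 = -4/5;  a_1 = 6;  x_2 = (x_1 − 6)/17 = -2/5
  x_2 = -2/5;  a_2 = 3;  x_3 = (x_2 − 3)/17 = -1/5
  x_3 = -1/5;  a_3 = 10;  x_4 = (x_3 − 10)/17 = -3/5
  x_4 = -3/5;  a_4 = 13;  x_5 = (x_4 − 13)/17 = -4/5
Digits: (15, 6, 3, 10, 13).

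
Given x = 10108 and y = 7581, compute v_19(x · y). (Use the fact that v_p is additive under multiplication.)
v_19(76628748) = 4

v_p(x) = 2 (factor: 10108 = 19^2 · 28); v_p(y) = 2 (factor: 7581 = 19^2 · 21). Additivity: v_p(xy) = v_p(x) + v_p(y) = 2 + 2 = 4. (Direct check: xy = 76628748 = 19^4 · (588).)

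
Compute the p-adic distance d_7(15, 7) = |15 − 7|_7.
d_7(15, 7) = 1

Step 1 — x − y = 15 − 7 = 8. Step 2 — v_7(8) = 0 (factor: 8 = (7^0 · 8); the sign does not affect v_p). Step 3 — |x − y|_7 = 7^{0} = 1.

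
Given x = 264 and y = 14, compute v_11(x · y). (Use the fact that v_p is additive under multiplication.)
v_11(3696) = 1

v_p(x) = 1 (factor: 264 = 11^1 · 24); v_p(y) = 0 (factor: 14 = 11^0 · 14). Additivity: v_p(xy) = v_p(x) + v_p(y) = 1 + 0 = 1. (Direct check: xy = 3696 = 11^1 · (336).)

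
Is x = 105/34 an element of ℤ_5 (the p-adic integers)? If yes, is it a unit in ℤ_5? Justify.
x ∈ ℤ_5 but not a unit; v_5(x) = 1 > 0

ℤ_5 = {x ∈ ℚ_5 : v_5(x) ≥ 0} and ℤ_5^× = {x ∈ ℤ_5 : v_5(x) = 0}. Here v_5(105/34) = v_5(num) − v_5(den) = 1; compare against these criteria.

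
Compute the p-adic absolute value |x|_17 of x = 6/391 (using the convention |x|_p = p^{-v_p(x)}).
|6/391|_17 = 17

Step 1 — compute v_17(x) by factoring powers of 17 out of the numerator and denominator: v_17(6/391) = -1. Step 2 — apply |x|_p = p^{-v_p(x)} = 17^{1} = 17.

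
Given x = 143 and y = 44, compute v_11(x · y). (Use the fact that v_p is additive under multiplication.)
v_11(6292) = 2

v_p(x) = 1 (factor: 143 = 11^1 · 13); v_p(y) = 1 (factor: 44 = 11^1 · 4). Additivity: v_p(xy) = v_p(x) + v_p(y) = 1 + 1 = 2. (Direct check: xy = 6292 = 11^2 · (52).)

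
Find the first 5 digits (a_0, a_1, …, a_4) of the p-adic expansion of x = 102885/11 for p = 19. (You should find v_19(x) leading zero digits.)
(a_0, …, a_4) = (0, 0, 0, 10, 3)

v_19(102885/11) = 3, so a_0 = ... = a_2 = 0. Factor out: x = 19^3 · u with u = 15/11 a unit in ℤ_19. Expand u iteratively via a_{v+i} = u_i mod 19, u_{i+1} = (u_i − a_{v+i})/19:
  u_0 = 15/11;  a_3 = 10;  u_1 = (u_0 − 10)/19 = -5/11
  u_1 = -5/11;  a_4 = 3;  u_2 = (u_1 − 3)/19 = -2/11
Digits: (0, 0, 0, 10, 3).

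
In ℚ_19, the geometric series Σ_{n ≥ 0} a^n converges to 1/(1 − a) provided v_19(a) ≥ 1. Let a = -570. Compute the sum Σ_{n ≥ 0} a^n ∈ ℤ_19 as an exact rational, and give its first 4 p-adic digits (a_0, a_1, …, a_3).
Σ a^n = 1/(1 − a) = 1/571;  first 4 digits = (1, 8, 5, 8)

v_19(a) = 1 ≥ 1, so the series converges in ℤ_19 to 1/(1 − a) = 1/(1 − (-570)) = 1/571. Expand this rational in ℤ_19: compute digits iteratively via d_i = x_i mod 19, x_{i+1} = (x_i − d_i)/19. The first 4 digits are (1, 8, 5, 8).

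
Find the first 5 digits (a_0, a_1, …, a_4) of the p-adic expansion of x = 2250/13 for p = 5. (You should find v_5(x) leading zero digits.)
(a_0, …, a_4) = (0, 0, 0, 1, 2)

v_5(2250/13) = 3, so a_0 = ... = a_2 = 0. Factor out: x = 5^3 · u with u = 18/13 a unit in ℤ_5. Expand u iteratively via a_{v+i} = u_i mod 5, u_{i+1} = (u_i − a_{v+i})/5:
  u_0 = 18/13;  a_3 = 1;  u_1 = (u_0 − 1)/5 = 1/13
  u_1 = 1/13;  a_4 = 2;  u_2 = (u_1 − 2)/5 = -5/13
Digits: (0, 0, 0, 1, 2).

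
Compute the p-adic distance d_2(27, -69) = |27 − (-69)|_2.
d_2(27, -69) = 1/32

Step 1 — x − y = 27 − (-69) = 96. Step 2 — v_2(96) = 5 (factor: 96 = (2^5 · 3); the sign does not affect v_p). Step 3 — |x − y|_2 = 2^{-5} = 1/32.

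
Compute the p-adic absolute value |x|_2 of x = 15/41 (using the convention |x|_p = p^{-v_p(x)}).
|15/41|_2 = 1

Step 1 — compute v_2(x) by factoring powers of 2 out of the numerator and denominator: v_2(15/41) = 0. Step 2 — apply |x|_p = p^{-v_p(x)} = 2^{0} = 1.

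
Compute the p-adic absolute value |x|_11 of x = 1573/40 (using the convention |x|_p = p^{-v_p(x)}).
|1573/40|_11 = 1/121

Step 1 — compute v_11(x) by factoring powers of 11 out of the numerator and denominator: v_11(1573/40) = 2. Step 2 — apply |x|_p = p^{-v_p(x)} = 11^{-2} = 1/121.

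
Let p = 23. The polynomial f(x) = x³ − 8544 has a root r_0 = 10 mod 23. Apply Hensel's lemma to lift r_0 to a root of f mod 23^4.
r_3 = 39823 (mod 279841)

Hensel: r_{i+1} = r_i − f(r_i)/f′(r_i) mod 23^{i+2}, where f′(x) = 3x². Iterate:
  r_0 = 10 (mod 23)
  r_1 = 148 (mod 529)
  r_2 = 3322 (mod 12167)
  r_3 = 39823 (mod 279841)
Final: r = 39823 with f(r) ≡ 0 mod 23^4.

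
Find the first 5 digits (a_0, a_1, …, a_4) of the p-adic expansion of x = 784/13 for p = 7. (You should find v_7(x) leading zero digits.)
(a_0, …, a_4) = (0, 0, 5, 0, 1)

v_7(784/13) = 2, so a_0 = ... = a_1 = 0. Factor out: x = 7^2 · u with u = 16/13 a unit in ℤ_7. Expand u iteratively via a_{v+i} = u_i mod 7, u_{i+1} = (u_i − a_{v+i})/7:
  u_0 = 16/13;  a_2 = 5;  u_1 = (u_0 − 5)/7 = -7/13
  u_1 = -7/13;  a_3 = 0;  u_2 = (u_1 − 0)/7 = -1/13
  u_2 = -1/13;  a_4 = 1;  u_3 = (u_2 − 1)/7 = -2/13
Digits: (0, 0, 5, 0, 1).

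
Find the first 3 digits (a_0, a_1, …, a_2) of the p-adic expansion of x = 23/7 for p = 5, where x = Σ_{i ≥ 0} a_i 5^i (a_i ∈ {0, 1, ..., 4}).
(a_0, …, a_2) = (4, 2, 1)

v_5(23/7) = 0 (numerator and denominator both coprime to 5), so x ∈ ℤ_5^×. Compute digits iteratively via a_i = x_i mod 5, x_{i+1} = (x_i − a_i)/5, with x_0 = x:
  x_0 = 23/7;  a_0 = 4;  x_1 = (x_0 − 4)/5 = -1/7
  x_1 = -1/7;  a_1 = 2;  x_2 = (x_1 − 2)/5 = -3/7
  x_2 = -3/7;  a_2 = 1;  x_3 = (x_2 − 1)/5 = -2/7
Digits: (4, 2, 1).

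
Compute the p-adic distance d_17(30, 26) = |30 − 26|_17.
d_17(30, 26) = 1

Step 1 — x − y = 30 − 26 = 4. Step 2 — v_17(4) = 0 (factor: 4 = (17^0 · 4); the sign does not affect v_p). Step 3 — |x − y|_17 = 17^{0} = 1.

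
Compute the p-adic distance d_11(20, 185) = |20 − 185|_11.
d_11(20, 185) = 1/11

Step 1 — x − y = 20 − 185 = -165. Step 2 — v_11(-165) = 1 (factor: -165 = −(11^1 · 15); the sign does not affect v_p). Step 3 — |x − y|_11 = 11^{-1} = 1/11.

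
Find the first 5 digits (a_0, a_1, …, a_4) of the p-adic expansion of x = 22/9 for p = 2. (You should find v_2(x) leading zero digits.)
(a_0, …, a_4) = (0, 1, 1, 0, 0)

v_2(22/9) = 1, so a_0 = ... = a_0 = 0. Factor out: x = 2^1 · u with u = 11/9 a unit in ℤ_2. Expand u iteratively via a_{v+i} = u_i mod 2, u_{i+1} = (u_i − a_{v+i})/2:
  u_0 = 11/9;  a_1 = 1;  u_1 = (u_0 − 1)/2 = 1/9
  u_1 = 1/9;  a_2 = 1;  u_2 = (u_1 − 1)/2 = -4/9
  u_2 = -4/9;  a_3 = 0;  u_3 = (u_2 − 0)/2 = -2/9
  u_3 = -2/9;  a_4 = 0;  u_4 = (u_3 − 0)/2 = -1/9
Digits: (0, 1, 1, 0, 0).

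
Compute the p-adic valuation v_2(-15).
v_2(-15) = 0

v_2(n) is the largest exponent k such that 2^k divides n. Factor out: -15 = -2^0 · 15. (Sign doesn't affect v_p.) So v_2(-15) = 0.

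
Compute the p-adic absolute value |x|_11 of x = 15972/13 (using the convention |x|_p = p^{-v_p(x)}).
|15972/13|_11 = 1/1331

Step 1 — compute v_11(x) by factoring powers of 11 out of the numerator and denominator: v_11(15972/13) = 3. Step 2 — apply |x|_p = p^{-v_p(x)} = 11^{-3} = 1/1331.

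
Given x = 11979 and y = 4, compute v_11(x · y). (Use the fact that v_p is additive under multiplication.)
v_11(47916) = 3

v_p(x) = 3 (factor: 11979 = 11^3 · 9); v_p(y) = 0 (factor: 4 = 11^0 · 4). Additivity: v_p(xy) = v_p(x) + v_p(y) = 3 + 0 = 3. (Direct check: xy = 47916 = 11^3 · (36).)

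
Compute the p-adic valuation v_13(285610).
v_13(285610) = 4

v_13(n) is the largest exponent k such that 13^k divides n. Factor out: 285610 = 13^4 · 10. (Sign doesn't affect v_p.) So v_13(285610) = 4.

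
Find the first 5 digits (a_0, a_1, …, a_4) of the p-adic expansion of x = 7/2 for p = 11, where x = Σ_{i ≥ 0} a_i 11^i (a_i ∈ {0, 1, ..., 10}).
(a_0, …, a_4) = (9, 5, 5, 5, 5)

v_11(7/2) = 0 (numerator and denominator both coprime to 11), so x ∈ ℤ_11^×. Compute digits iteratively via a_i = x_i mod 11, x_{i+1} = (x_i − a_i)/11, with x_0 = x:
  x_0 = 7/2;  a_0 = 9;  x_1 = (x_0 − 9)/11 = -1/2
  x_1 = -1/2;  a_1 = 5;  x_2 = (x_1 − 5)/11 = -1/2
  x_2 = -1/2;  a_2 = 5;  x_3 = (x_2 − 5)/11 = -1/2
  x_3 = -1/2;  a_3 = 5;  x_4 = (x_3 − 5)/11 = -1/2
  x_4 = -1/2;  a_4 = 5;  x_5 = (x_4 − 5)/11 = -1/2
Digits: (9, 5, 5, 5, 5).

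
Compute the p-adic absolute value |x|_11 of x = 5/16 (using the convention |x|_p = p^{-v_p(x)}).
|5/16|_11 = 1

Step 1 — compute v_11(x) by factoring powers of 11 out of the numerator and denominator: v_11(5/16) = 0. Step 2 — apply |x|_p = p^{-v_p(x)} = 11^{0} = 1.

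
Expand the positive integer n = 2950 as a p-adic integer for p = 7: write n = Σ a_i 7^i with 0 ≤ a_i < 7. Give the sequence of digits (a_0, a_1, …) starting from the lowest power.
(a_0, a_1, …) = (3, 1, 4, 1, 1)

Repeated division by 7 gives the digits low-to-high: 2950 = 3 + 1·7^1 + 4·7^2 + 1·7^3 + 1·7^4. Digit sequence: (3, 1, 4, 1, 1).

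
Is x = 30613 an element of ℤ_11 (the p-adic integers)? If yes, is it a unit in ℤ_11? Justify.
x ∈ ℤ_11 but not a unit; v_11(x) = 3 > 0

ℤ_11 = {x ∈ ℚ_11 : v_11(x) ≥ 0} and ℤ_11^× = {x ∈ ℤ_11 : v_11(x) = 0}. Here v_11(30613) = v_11(num) − v_11(den) = 3; compare against these criteria.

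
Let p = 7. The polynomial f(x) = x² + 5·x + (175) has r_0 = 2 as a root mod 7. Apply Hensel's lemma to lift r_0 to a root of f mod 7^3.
r_2 = 275 (mod 343)

Hensel: r_{i+1} = r_i − f(r_i)·(f′(r_i))^{-1} mod 7^{i+2}, f′(x) = 2x + 5. Iterate:
  r_0 = 2 (mod 7)
  r_1 = 30 (mod 49)
  r_2 = 275 (mod 343)
Final: r = 275 satisfies f(r) ≡ 0 mod 7^3.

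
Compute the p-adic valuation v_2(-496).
v_2(-496) = 4

v_2(n) is the largest exponent k such that 2^k divides n. Factor out: -496 = -2^4 · 31. (Sign doesn't affect v_p.) So v_2(-496) = 4.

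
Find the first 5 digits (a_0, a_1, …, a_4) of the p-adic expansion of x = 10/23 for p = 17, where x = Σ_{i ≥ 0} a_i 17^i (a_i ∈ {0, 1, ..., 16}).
(a_0, …, a_4) = (13, 0, 14, 11, 3)

v_17(10/23) = 0 (numerator and denominator both coprime to 17), so x ∈ ℤ_17^×. Compute digits iteratively via a_i = x_i mod 17, x_{i+1} = (x_i − a_i)/17, with x_0 = x:
  x_0 = 10/23;  a_0 = 13;  x_1 = (x_0 − 13)/17 = -17/23
  x_1 = -17/23;  a_1 = 0;  x_2 = (x_1 − 0)/17 = -1/23
  x_2 = -1/23;  a_2 = 14;  x_3 = (x_2 − 14)/17 = -19/23
  x_3 = -19/23;  a_3 = 11;  x_4 = (x_3 − 11)/17 = -16/23
  x_4 = -16/23;  a_4 = 3;  x_5 = (x_4 − 3)/17 = -5/23
Digits: (13, 0, 14, 11, 3).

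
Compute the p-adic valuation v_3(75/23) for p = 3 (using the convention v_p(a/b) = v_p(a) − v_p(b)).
v_3(75/23) = 1

Factor powers of 3 from the numerator and denominator of the reduced fraction: 75 = 3^1 · 25 and 23 = 3^0 · 23. Apply v_p(a/b) = v_p(a) − v_p(b): v_3(75/23) = 1 − 0 = 1.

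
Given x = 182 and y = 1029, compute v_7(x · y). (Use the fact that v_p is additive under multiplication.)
v_7(187278) = 4

v_p(x) = 1 (factor: 182 = 7^1 · 26); v_p(y) = 3 (factor: 1029 = 7^3 · 3). Additivity: v_p(xy) = v_p(x) + v_p(y) = 1 + 3 = 4. (Direct check: xy = 187278 = 7^4 · (78).)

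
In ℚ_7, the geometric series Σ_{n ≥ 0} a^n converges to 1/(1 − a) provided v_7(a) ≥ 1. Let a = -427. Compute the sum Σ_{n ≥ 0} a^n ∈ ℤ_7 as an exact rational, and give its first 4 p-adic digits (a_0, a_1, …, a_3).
Σ a^n = 1/(1 − a) = 1/428;  first 4 digits = (1, 2, 2, 6)

v_7(a) = 1 ≥ 1, so the series converges in ℤ_7 to 1/(1 − a) = 1/(1 − (-427)) = 1/428. Expand this rational in ℤ_7: compute digits iteratively via d_i = x_i mod 7, x_{i+1} = (x_i − d_i)/7. The first 4 digits are (1, 2, 2, 6).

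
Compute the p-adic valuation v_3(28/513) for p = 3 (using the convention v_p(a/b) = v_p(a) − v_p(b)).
v_3(28/513) = -3

Factor powers of 3 from the numerator and denominator of the reduced fraction: 28 = 3^0 · 28 and 513 = 3^3 · 19. Apply v_p(a/b) = v_p(a) − v_p(b): v_3(28/513) = 0 − 3 = -3.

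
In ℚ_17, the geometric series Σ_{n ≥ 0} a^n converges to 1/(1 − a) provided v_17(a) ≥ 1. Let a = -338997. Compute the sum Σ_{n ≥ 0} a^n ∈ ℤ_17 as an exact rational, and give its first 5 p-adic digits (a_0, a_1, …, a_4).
Σ a^n = 1/(1 − a) = 1/338998;  first 5 digits = (1, 0, 0, 16, 12)

v_17(a) = 3 ≥ 1, so the series converges in ℤ_17 to 1/(1 − a) = 1/(1 − (-338997)) = 1/338998. Expand this rational in ℤ_17: compute digits iteratively via d_i = x_i mod 17, x_{i+1} = (x_i − d_i)/17. The first 5 digits are (1, 0, 0, 16, 12).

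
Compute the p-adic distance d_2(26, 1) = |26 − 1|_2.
d_2(26, 1) = 1

Step 1 — x − y = 26 − 1 = 25. Step 2 — v_2(25) = 0 (factor: 25 = (2^0 · 25); the sign does not affect v_p). Step 3 — |x − y|_2 = 2^{0} = 1.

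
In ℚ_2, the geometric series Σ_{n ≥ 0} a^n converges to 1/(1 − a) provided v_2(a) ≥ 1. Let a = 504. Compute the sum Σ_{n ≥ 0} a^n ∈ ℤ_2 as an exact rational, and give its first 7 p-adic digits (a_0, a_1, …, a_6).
Σ a^n = 1/(1 − a) = -1/503;  first 7 digits = (1, 0, 0, 1, 1, 1, 0)

v_2(a) = 3 ≥ 1, so the series converges in ℤ_2 to 1/(1 − a) = 1/(1 − 504) = -1/503. Expand this rational in ℤ_2: compute digits iteratively via d_i = x_i mod 2, x_{i+1} = (x_i − d_i)/2. The first 7 digits are (1, 0, 0, 1, 1, 1, 0).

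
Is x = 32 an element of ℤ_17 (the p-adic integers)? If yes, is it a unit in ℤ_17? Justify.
x ∈ ℤ_17^× (unit); v_17(x) = 0

ℤ_17 = {x ∈ ℚ_17 : v_17(x) ≥ 0} and ℤ_17^× = {x ∈ ℤ_17 : v_17(x) = 0}. Here v_17(32) = v_17(num) − v_17(den) = 0; compare against these criteria.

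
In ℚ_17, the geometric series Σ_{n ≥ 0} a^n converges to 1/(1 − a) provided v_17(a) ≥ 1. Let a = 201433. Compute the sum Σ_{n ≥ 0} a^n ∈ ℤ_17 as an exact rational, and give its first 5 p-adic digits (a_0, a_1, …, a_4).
Σ a^n = 1/(1 − a) = -1/201432;  first 5 digits = (1, 0, 0, 7, 2)

v_17(a) = 3 ≥ 1, so the series converges in ℤ_17 to 1/(1 − a) = 1/(1 − 201433) = -1/201432. Expand this rational in ℤ_17: compute digits iteratively via d_i = x_i mod 17, x_{i+1} = (x_i − d_i)/17. The first 5 digits are (1, 0, 0, 7, 2).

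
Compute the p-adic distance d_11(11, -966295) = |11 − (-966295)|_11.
d_11(11, -966295) = 1/161051

Step 1 — x − y = 11 − (-966295) = 966306. Step 2 — v_11(966306) = 5 (factor: 966306 = (11^5 · 6); the sign does not affect v_p). Step 3 — |x − y|_11 = 11^{-5} = 1/161051.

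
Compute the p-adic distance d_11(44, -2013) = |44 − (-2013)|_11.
d_11(44, -2013) = 1/121

Step 1 — x − y = 44 − (-2013) = 2057. Step 2 — v_11(2057) = 2 (factor: 2057 = (11^2 · 17); the sign does not affect v_p). Step 3 — |x − y|_11 = 11^{-2} = 1/121.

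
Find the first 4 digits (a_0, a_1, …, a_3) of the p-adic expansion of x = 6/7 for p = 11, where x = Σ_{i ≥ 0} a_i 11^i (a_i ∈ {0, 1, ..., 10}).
(a_0, …, a_3) = (4, 6, 1, 3)

v_11(6/7) = 0 (numerator and denominator both coprime to 11), so x ∈ ℤ_11^×. Compute digits iteratively via a_i = x_i mod 11, x_{i+1} = (x_i − a_i)/11, with x_0 = x:
  x_0 = 6/7;  a_0 = 4;  x_1 = (x_0 − 4)/11 = -2/7
  x_1 = -2/7;  a_1 = 6;  x_2 = (x_1 − 6)/11 = -4/7
  x_2 = -4/7;  a_2 = 1;  x_3 = (x_2 − 1)/11 = -1/7
  x_3 = -1/7;  a_3 = 3;  x_4 = (x_3 − 3)/11 = -2/7
Digits: (4, 6, 1, 3).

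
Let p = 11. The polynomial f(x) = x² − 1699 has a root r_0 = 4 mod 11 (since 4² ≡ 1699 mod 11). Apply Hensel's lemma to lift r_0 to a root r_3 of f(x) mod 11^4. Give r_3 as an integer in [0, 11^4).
r_3 = 11785 (mod 14641)

Hensel's recurrence: r_{i+1} = r_i − f(r_i)·(f′(r_i))^{-1} mod 11^{i+2}, with f′(x) = 2x. Iterate:
  r_0 = 4 (mod 11)
  r_1 = 48 (mod 121)
  r_2 = 1137 (mod 1331)
  r_3 = 11785 (mod 14641)
Final: r_3 = 11785, and one checks f(r_3) ≡ 0 mod 11^4.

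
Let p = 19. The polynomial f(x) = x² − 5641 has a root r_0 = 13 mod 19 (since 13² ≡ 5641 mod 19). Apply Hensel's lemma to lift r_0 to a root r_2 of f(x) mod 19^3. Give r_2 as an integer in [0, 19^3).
r_2 = 1723 (mod 6859)

Hensel's recurrence: r_{i+1} = r_i − f(r_i)·(f′(r_i))^{-1} mod 19^{i+2}, with f′(x) = 2x. Iterate:
  r_0 = 13 (mod 19)
  r_1 = 279 (mod 361)
  r_2 = 1723 (mod 6859)
Final: r_2 = 1723, and one checks f(r_2) ≡ 0 mod 19^3.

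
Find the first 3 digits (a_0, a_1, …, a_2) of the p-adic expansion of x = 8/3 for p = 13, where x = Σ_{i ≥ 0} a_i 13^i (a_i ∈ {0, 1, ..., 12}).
(a_0, …, a_2) = (7, 4, 4)

v_13(8/3) = 0 (numerator and denominator both coprime to 13), so x ∈ ℤ_13^×. Compute digits iteratively via a_i = x_i mod 13, x_{i+1} = (x_i − a_i)/13, with x_0 = x:
  x_0 = 8/3;  a_0 = 7;  x_1 = (x_0 − 7)/13 = -1/3
  x_1 = -1/3;  a_1 = 4;  x_2 = (x_1 − 4)/13 = -1/3
  x_2 = -1/3;  a_2 = 4;  x_3 = (x_2 − 4)/13 = -1/3
Digits: (7, 4, 4).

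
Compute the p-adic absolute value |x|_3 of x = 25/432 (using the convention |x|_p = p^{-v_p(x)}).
|25/432|_3 = 27

Step 1 — compute v_3(x) by factoring powers of 3 out of the numerator and denominator: v_3(25/432) = -3. Step 2 — apply |x|_p = p^{-v_p(x)} = 3^{3} = 27.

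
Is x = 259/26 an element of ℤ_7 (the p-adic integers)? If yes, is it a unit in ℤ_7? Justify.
x ∈ ℤ_7 but not a unit; v_7(x) = 1 > 0

ℤ_7 = {x ∈ ℚ_7 : v_7(x) ≥ 0} and ℤ_7^× = {x ∈ ℤ_7 : v_7(x) = 0}. Here v_7(259/26) = v_7(num) − v_7(den) = 1; compare against these criteria.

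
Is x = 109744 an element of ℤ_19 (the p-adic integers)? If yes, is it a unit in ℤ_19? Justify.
x ∈ ℤ_19 but not a unit; v_19(x) = 3 > 0

ℤ_19 = {x ∈ ℚ_19 : v_19(x) ≥ 0} and ℤ_19^× = {x ∈ ℤ_19 : v_19(x) = 0}. Here v_19(109744) = v_19(num) − v_19(den) = 3; compare against these criteria.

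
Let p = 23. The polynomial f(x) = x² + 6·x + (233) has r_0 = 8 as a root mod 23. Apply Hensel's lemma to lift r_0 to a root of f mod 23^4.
r_3 = 261150 (mod 279841)

Hensel: r_{i+1} = r_i − f(r_i)·(f′(r_i))^{-1} mod 23^{i+2}, f′(x) = 2x + 6. Iterate:
  r_0 = 8 (mod 23)
  r_1 = 353 (mod 529)
  r_2 = 5643 (mod 12167)
  r_3 = 261150 (mod 279841)
Final: r = 261150 satisfies f(r) ≡ 0 mod 23^4.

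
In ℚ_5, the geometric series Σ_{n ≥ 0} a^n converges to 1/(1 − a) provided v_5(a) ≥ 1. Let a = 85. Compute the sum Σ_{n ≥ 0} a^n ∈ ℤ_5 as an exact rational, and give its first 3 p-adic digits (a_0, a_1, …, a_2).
Σ a^n = 1/(1 − a) = -1/84;  first 3 digits = (1, 2, 2)

v_5(a) = 1 ≥ 1, so the series converges in ℤ_5 to 1/(1 − a) = 1/(1 − 85) = -1/84. Expand this rational in ℤ_5: compute digits iteratively via d_i = x_i mod 5, x_{i+1} = (x_i − d_i)/5. The first 3 digits are (1, 2, 2).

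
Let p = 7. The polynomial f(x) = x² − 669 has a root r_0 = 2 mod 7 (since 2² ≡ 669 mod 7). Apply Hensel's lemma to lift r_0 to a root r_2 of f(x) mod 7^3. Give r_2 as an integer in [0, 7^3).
r_2 = 156 (mod 343)

Hensel's recurrence: r_{i+1} = r_i − f(r_i)·(f′(r_i))^{-1} mod 7^{i+2}, with f′(x) = 2x. Iterate:
  r_0 = 2 (mod 7)
  r_1 = 9 (mod 49)
  r_2 = 156 (mod 343)
Final: r_2 = 156, and one checks f(r_2) ≡ 0 mod 7^3.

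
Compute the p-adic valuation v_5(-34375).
v_5(-34375) = 5

v_5(n) is the largest exponent k such that 5^k divides n. Factor out: -34375 = -5^5 · 11. (Sign doesn't affect v_p.) So v_5(-34375) = 5.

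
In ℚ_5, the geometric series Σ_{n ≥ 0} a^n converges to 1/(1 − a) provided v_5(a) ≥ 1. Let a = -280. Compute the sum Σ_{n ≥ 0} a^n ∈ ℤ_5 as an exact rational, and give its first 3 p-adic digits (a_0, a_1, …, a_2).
Σ a^n = 1/(1 − a) = 1/281;  first 3 digits = (1, 4, 4)

v_5(a) = 1 ≥ 1, so the series converges in ℤ_5 to 1/(1 − a) = 1/(1 − (-280)) = 1/281. Expand this rational in ℤ_5: compute digits iteratively via d_i = x_i mod 5, x_{i+1} = (x_i − d_i)/5. The first 3 digits are (1, 4, 4).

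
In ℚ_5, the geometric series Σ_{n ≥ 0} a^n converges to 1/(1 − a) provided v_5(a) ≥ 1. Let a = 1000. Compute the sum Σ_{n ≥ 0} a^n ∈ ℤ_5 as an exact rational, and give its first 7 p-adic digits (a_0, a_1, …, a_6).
Σ a^n = 1/(1 − a) = -1/999;  first 7 digits = (1, 0, 0, 3, 1, 0, 4)

v_5(a) = 3 ≥ 1, so the series converges in ℤ_5 to 1/(1 − a) = 1/(1 − 1000) = -1/999. Expand this rational in ℤ_5: compute digits iteratively via d_i = x_i mod 5, x_{i+1} = (x_i − d_i)/5. The first 7 digits are (1, 0, 0, 3, 1, 0, 4).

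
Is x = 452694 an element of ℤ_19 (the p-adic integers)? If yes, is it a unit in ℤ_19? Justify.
x ∈ ℤ_19 but not a unit; v_19(x) = 3 > 0

ℤ_19 = {x ∈ ℚ_19 : v_19(x) ≥ 0} and ℤ_19^× = {x ∈ ℤ_19 : v_19(x) = 0}. Here v_19(452694) = v_19(num) − v_19(den) = 3; compare against these criteria.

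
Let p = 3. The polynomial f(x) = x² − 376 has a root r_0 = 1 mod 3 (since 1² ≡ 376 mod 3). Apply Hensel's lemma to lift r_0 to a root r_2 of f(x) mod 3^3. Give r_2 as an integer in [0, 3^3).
r_2 = 22 (mod 27)

Hensel's recurrence: r_{i+1} = r_i − f(r_i)·(f′(r_i))^{-1} mod 3^{i+2}, with f′(x) = 2x. Iterate:
  r_0 = 1 (mod 3)
  r_1 = 4 (mod 9)
  r_2 = 22 (mod 27)
Final: r_2 = 22, and one checks f(r_2) ≡ 0 mod 3^3.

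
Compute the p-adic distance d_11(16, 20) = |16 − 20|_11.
d_11(16, 20) = 1

Step 1 — x − y = 16 − 20 = -4. Step 2 — v_11(-4) = 0 (factor: -4 = −(11^0 · 4); the sign does not affect v_p). Step 3 — |x − y|_11 = 11^{0} = 1.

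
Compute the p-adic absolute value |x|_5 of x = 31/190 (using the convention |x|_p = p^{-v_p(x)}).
|31/190|_5 = 5

Step 1 — compute v_5(x) by factoring powers of 5 out of the numerator and denominator: v_5(31/190) = -1. Step 2 — apply |x|_p = p^{-v_p(x)} = 5^{1} = 5.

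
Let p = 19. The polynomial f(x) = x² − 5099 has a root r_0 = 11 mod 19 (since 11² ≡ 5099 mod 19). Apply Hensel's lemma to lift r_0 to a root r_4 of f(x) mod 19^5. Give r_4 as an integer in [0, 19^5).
r_4 = 647379 (mod 2476099)

Hensel's recurrence: r_{i+1} = r_i − f(r_i)·(f′(r_i))^{-1} mod 19^{i+2}, with f′(x) = 2x. Iterate:
  r_0 = 11 (mod 19)
  r_1 = 106 (mod 361)
  r_2 = 2633 (mod 6859)
  r_3 = 126095 (mod 130321)
  r_4 = 647379 (mod 2476099)
Final: r_4 = 647379, and one checks f(r_4) ≡ 0 mod 19^5.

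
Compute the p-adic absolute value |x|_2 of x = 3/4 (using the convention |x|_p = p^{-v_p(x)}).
|3/4|_2 = 4

Step 1 — compute v_2(x) by factoring powers of 2 out of the numerator and denominator: v_2(3/4) = -2. Step 2 — apply |x|_p = p^{-v_p(x)} = 2^{2} = 4.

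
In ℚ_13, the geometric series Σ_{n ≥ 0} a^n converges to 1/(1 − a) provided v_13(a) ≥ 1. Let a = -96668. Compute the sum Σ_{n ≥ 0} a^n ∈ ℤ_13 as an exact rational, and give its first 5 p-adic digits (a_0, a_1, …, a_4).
Σ a^n = 1/(1 − a) = 1/96669;  first 5 digits = (1, 0, 0, 8, 9)

v_13(a) = 3 ≥ 1, so the series converges in ℤ_13 to 1/(1 − a) = 1/(1 − (-96668)) = 1/96669. Expand this rational in ℤ_13: compute digits iteratively via d_i = x_i mod 13, x_{i+1} = (x_i − d_i)/13. The first 5 digits are (1, 0, 0, 8, 9).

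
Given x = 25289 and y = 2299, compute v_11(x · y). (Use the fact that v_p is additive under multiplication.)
v_11(58139411) = 5

v_p(x) = 3 (factor: 25289 = 11^3 · 19); v_p(y) = 2 (factor: 2299 = 11^2 · 19). Additivity: v_p(xy) = v_p(x) + v_p(y) = 3 + 2 = 5. (Direct check: xy = 58139411 = 11^5 · (361).)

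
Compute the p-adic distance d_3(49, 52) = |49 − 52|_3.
d_3(49, 52) = 1/3

Step 1 — x − y = 49 − 52 = -3. Step 2 — v_3(-3) = 1 (factor: -3 = −(3^1 · 1); the sign does not affect v_p). Step 3 — |x − y|_3 = 3^{-1} = 1/3.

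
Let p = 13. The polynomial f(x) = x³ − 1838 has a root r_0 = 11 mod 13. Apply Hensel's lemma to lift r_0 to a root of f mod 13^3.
r_2 = 1701 (mod 2197)

Hensel: r_{i+1} = r_i − f(r_i)/f′(r_i) mod 13^{i+2}, where f′(x) = 3x². Iterate:
  r_0 = 11 (mod 13)
  r_1 = 11 (mod 169)
  r_2 = 1701 (mod 2197)
Final: r = 1701 with f(r) ≡ 0 mod 13^3.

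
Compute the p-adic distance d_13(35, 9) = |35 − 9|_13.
d_13(35, 9) = 1/13

Step 1 — x − y = 35 − 9 = 26. Step 2 — v_13(26) = 1 (factor: 26 = (13^1 · 2); the sign does not affect v_p). Step 3 — |x − y|_13 = 13^{-1} = 1/13.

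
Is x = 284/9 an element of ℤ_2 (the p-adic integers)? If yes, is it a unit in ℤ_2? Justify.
x ∈ ℤ_2 but not a unit; v_2(x) = 2 > 0

ℤ_2 = {x ∈ ℚ_2 : v_2(x) ≥ 0} and ℤ_2^× = {x ∈ ℤ_2 : v_2(x) = 0}. Here v_2(284/9) = v_2(num) − v_2(den) = 2; compare against these criteria.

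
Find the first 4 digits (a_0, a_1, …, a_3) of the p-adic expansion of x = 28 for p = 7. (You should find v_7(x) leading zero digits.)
(a_0, …, a_3) = (0, 4, 0, 0)

v_7(28) = 1, so a_0 = ... = a_0 = 0. Factor out: x = 7^1 · u with u = 4 a unit in ℤ_7. Expand u iteratively via a_{v+i} = u_i mod 7, u_{i+1} = (u_i − a_{v+i})/7:
  u_0 = 4;  a_1 = 4;  u_1 = (u_0 − 4)/7 = 0
  u_1 = 0;  a_2 = 0;  u_2 = (u_1 − 0)/7 = 0
  u_2 = 0;  a_3 = 0;  u_3 = (u_2 − 0)/7 = 0
Digits: (0, 4, 0, 0).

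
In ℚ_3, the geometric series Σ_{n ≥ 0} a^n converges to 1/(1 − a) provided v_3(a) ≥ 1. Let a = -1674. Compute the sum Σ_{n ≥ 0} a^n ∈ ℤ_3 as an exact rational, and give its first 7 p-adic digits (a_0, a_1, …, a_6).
Σ a^n = 1/(1 − a) = 1/1675;  first 7 digits = (1, 0, 0, 1, 0, 2, 1)

v_3(a) = 3 ≥ 1, so the series converges in ℤ_3 to 1/(1 − a) = 1/(1 − (-1674)) = 1/1675. Expand this rational in ℤ_3: compute digits iteratively via d_i = x_i mod 3, x_{i+1} = (x_i − d_i)/3. The first 7 digits are (1, 0, 0, 1, 0, 2, 1).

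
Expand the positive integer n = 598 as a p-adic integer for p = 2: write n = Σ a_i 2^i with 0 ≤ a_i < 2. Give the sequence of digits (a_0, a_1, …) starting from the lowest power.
(a_0, a_1, …) = (0, 1, 1, 0, 1, 0, 1, 0, 0, 1)

Repeated division by 2 gives the digits low-to-high: 598 = 1·2^1 + 1·2^2 + 1·2^4 + 1·2^6 + 1·2^9. Digit sequence: (0, 1, 1, 0, 1, 0, 1, 0, 0, 1).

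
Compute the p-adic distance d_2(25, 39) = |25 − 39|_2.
d_2(25, 39) = 1/2

Step 1 — x − y = 25 − 39 = -14. Step 2 — v_2(-14) = 1 (factor: -14 = −(2^1 · 7); the sign does not affect v_p). Step 3 — |x − y|_2 = 2^{-1} = 1/2.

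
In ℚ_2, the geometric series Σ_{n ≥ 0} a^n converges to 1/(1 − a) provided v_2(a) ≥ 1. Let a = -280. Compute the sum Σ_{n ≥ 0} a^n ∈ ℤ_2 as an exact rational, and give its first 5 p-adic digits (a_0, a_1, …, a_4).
Σ a^n = 1/(1 − a) = 1/281;  first 5 digits = (1, 0, 0, 1, 0)

v_2(a) = 3 ≥ 1, so the series converges in ℤ_2 to 1/(1 − a) = 1/(1 − (-280)) = 1/281. Expand this rational in ℤ_2: compute digits iteratively via d_i = x_i mod 2, x_{i+1} = (x_i − d_i)/2. The first 5 digits are (1, 0, 0, 1, 0).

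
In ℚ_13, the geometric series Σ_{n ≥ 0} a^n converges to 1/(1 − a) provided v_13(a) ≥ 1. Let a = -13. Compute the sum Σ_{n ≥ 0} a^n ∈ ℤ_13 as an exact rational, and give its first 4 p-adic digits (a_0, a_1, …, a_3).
Σ a^n = 1/(1 − a) = 1/14;  first 4 digits = (1, 12, 0, 12)

v_13(a) = 1 ≥ 1, so the series converges in ℤ_13 to 1/(1 − a) = 1/(1 − (-13)) = 1/14. Expand this rational in ℤ_13: compute digits iteratively via d_i = x_i mod 13, x_{i+1} = (x_i − d_i)/13. The first 4 digits are (1, 12, 0, 12).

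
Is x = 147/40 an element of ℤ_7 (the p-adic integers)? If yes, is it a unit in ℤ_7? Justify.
x ∈ ℤ_7 but not a unit; v_7(x) = 2 > 0

ℤ_7 = {x ∈ ℚ_7 : v_7(x) ≥ 0} and ℤ_7^× = {x ∈ ℤ_7 : v_7(x) = 0}. Here v_7(147/40) = v_7(num) − v_7(den) = 2; compare against these criteria.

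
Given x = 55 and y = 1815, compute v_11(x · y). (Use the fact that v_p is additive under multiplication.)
v_11(99825) = 3

v_p(x) = 1 (factor: 55 = 11^1 · 5); v_p(y) = 2 (factor: 1815 = 11^2 · 15). Additivity: v_p(xy) = v_p(x) + v_p(y) = 1 + 2 = 3. (Direct check: xy = 99825 = 11^3 · (75).)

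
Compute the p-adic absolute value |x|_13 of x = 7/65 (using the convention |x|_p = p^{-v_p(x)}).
|7/65|_13 = 13

Step 1 — compute v_13(x) by factoring powers of 13 out of the numerator and denominator: v_13(7/65) = -1. Step 2 — apply |x|_p = p^{-v_p(x)} = 13^{1} = 13.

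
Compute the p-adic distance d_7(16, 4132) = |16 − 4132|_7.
d_7(16, 4132) = 1/343

Step 1 — x − y = 16 − 4132 = -4116. Step 2 — v_7(-4116) = 3 (factor: -4116 = −(7^3 · 12); the sign does not affect v_p). Step 3 — |x − y|_7 = 7^{-3} = 1/343.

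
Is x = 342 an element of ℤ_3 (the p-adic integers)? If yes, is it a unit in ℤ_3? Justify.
x ∈ ℤ_3 but not a unit; v_3(x) = 2 > 0

ℤ_3 = {x ∈ ℚ_3 : v_3(x) ≥ 0} and ℤ_3^× = {x ∈ ℤ_3 : v_3(x) = 0}. Here v_3(342) = v_3(num) − v_3(den) = 2; compare against these criteria.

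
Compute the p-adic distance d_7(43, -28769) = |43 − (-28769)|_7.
d_7(43, -28769) = 1/2401

Step 1 — x − y = 43 − (-28769) = 28812. Step 2 — v_7(28812) = 4 (factor: 28812 = (7^4 · 12); the sign does not affect v_p). Step 3 — |x − y|_7 = 7^{-4} = 1/2401.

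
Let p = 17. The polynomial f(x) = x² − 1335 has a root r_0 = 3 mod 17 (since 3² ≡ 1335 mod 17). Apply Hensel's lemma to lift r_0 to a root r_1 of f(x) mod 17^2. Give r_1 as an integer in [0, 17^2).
r_1 = 224 (mod 289)

Hensel's recurrence: r_{i+1} = r_i − f(r_i)·(f′(r_i))^{-1} mod 17^{i+2}, with f′(x) = 2x. Iterate:
  r_0 = 3 (mod 17)
  r_1 = 224 (mod 289)
Final: r_1 = 224, and one checks f(r_1) ≡ 0 mod 17^2.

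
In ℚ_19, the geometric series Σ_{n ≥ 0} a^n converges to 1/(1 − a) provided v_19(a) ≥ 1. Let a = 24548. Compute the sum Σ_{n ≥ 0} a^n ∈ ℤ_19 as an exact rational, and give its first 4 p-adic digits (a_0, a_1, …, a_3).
Σ a^n = 1/(1 − a) = -1/24547;  first 4 digits = (1, 0, 11, 3)

v_19(a) = 2 ≥ 1, so the series converges in ℤ_19 to 1/(1 − a) = 1/(1 − 24548) = -1/24547. Expand this rational in ℤ_19: compute digits iteratively via d_i = x_i mod 19, x_{i+1} = (x_i − d_i)/19. The first 4 digits are (1, 0, 11, 3).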